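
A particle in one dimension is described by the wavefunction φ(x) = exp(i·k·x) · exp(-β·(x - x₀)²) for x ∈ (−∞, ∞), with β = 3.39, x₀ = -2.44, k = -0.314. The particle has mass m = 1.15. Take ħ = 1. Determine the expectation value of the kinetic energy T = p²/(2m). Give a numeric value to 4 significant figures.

T = −(ħ²/2m) d²/dx², so ⟨T⟩ = −(ħ²/2m) ∫ φ*·φ'' dx / ∫|φ|² dx; with m = 1.15.
Gaussian moments (u = x − x₀): ∫u^(2j)·e^(−2βu²) du = (2j−1)!!/(4β)^j · √(π/(2β)), odd powers integrate to 0; here √(π/(2β)) = 0.68071. Derivatives: φ′ = (ik − 2βu)·φ, φ″ = ((ik − 2βu)² − 2β)·φ; the odd-in-u pieces drop out.
State is unnormalized: ∫|φ|² dx = 0.68071, and ∫φ*·(−ħ²/2m · φ'') dx = 1.0325, so ⟨T⟩ = 1.0325 / 0.68071.
⟨T⟩ = 1.5168.

1.517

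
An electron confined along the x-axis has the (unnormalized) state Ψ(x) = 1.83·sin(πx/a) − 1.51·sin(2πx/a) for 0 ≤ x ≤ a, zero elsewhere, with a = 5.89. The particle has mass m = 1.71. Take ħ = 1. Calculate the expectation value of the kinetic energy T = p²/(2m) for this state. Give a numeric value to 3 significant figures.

0.184

T = −(ħ²/2m) d²/dx², so ⟨T⟩ = −(ħ²/2m) ∫ Ψ*·Ψ'' dx / ∫|Ψ|² dx; with m = 1.71.
d²/dx² sin(jπx/a) = −(jπ/a)²·sin(jπx/a); on 0 ≤ x ≤ a, ∫sin²(jπx/a) dx = a/2 and ∫sin(jπx/a)·sin(lπx/a) dx = 0 for j ≠ l, so only diagonal terms survive in ∫|Ψ|² and ∫Ψ·Ψ″; ∫Ψ·Ψ′ dx = [Ψ²/2] between the walls = 0.
State is unnormalized: ∫|Ψ|² dx = 16.577, and ∫Ψ*·(−ħ²/2m · Ψ'') dx = 3.0547, so ⟨T⟩ = 3.0547 / 16.577.
⟨T⟩ = 0.18427.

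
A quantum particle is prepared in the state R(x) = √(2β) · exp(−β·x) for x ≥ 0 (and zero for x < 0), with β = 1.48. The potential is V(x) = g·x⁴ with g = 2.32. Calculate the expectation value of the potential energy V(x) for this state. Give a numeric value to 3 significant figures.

0.725

⟨V⟩ = ∫ V(x)·|R|² dx.
Every integrand reduces to terms xʲ·e^(−2βx) on [0, ∞); use ∫₀^∞ xʲ·e^(−2βx) dx = j!/(2β)^(j+1).
⟨V⟩ = 0.72532.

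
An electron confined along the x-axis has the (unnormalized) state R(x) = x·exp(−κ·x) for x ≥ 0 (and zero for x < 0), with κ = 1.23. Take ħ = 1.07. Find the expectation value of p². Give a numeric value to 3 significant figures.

p² R = −ħ² d²R/dx²; ⟨p²⟩ = −ħ² ∫ R*·R'' dx / ∫|R|² dx.
Differentiate x·exp(−κ·x) with the product rule; every integrand then reduces to terms xʲ·e^(−2κx) on [0, ∞), with ∫₀^∞ xʲ·e^(−2κx) dx = j!/(2κ)^(j+1).
State is unnormalized: ∫|R|² dx = 0.13435, and ∫R*·(−ħ² R'') dx = 0.23270, so ⟨p²⟩ = 0.23270 / 0.13435.
⟨p²⟩ = 1.7321.

1.73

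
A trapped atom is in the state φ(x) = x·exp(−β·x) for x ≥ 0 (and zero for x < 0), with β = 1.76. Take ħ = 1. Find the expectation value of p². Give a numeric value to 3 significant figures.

3.10

p² φ = −ħ² d²φ/dx²; ⟨p²⟩ = −ħ² ∫ φ*·φ'' dx / ∫|φ|² dx.
Differentiate x·exp(−β·x) with the product rule; every integrand then reduces to terms xʲ·e^(−2βx) on [0, ∞), with ∫₀^∞ xʲ·e^(−2βx) dx = j!/(2β)^(j+1).
State is unnormalized: ∫|φ|² dx = 0.045857, and ∫φ*·(−ħ² φ'') dx = 0.14205, so ⟨p²⟩ = 0.14205 / 0.045857.
⟨p²⟩ = 3.0976.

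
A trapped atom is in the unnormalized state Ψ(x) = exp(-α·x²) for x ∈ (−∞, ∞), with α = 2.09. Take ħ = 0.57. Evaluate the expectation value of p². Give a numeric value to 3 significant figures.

p² Ψ = −ħ² d²Ψ/dx²; ⟨p²⟩ = −ħ² ∫ Ψ*·Ψ'' dx / ∫|Ψ|² dx.
Gaussian moments: ∫x^(2j)·e^(−2αx²) dx = (2j−1)!!/(4α)^j · √(π/(2α)), odd powers integrate to 0; here √(π/(2α)) = 0.86694. Derivatives: d/dx e^(−αx²) = −2αx·e^(−αx²), d²/dx² e^(−αx²) = (4α²x² − 2α)·e^(−αx²).
State is unnormalized: ∫|Ψ|² dx = 0.86694, and ∫Ψ*·(−ħ² Ψ'') dx = 0.58868, so ⟨p²⟩ = 0.58868 / 0.86694.
⟨p²⟩ = 0.67904.

0.679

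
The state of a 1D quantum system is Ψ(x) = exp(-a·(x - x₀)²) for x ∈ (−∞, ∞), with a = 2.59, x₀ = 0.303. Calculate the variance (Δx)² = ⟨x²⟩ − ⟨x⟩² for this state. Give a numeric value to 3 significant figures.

Compute ⟨x⟩ and ⟨x²⟩ separately, then (Δx)² = ⟨x²⟩ − ⟨x⟩².
Gaussian moments (u = x − x₀): ∫u^(2j)·e^(−2au²) du = (2j−1)!!/(4a)^j · √(π/(2a)), odd powers integrate to 0; here √(π/(2a)) = 0.77877.
Normalization: ∫|Ψ|² dx = 0.77877.
⟨x⟩ = 0.30300 and ⟨x²⟩ = 0.18833.
(Δx)² = 0.18833 − (0.30300)² = 0.096525.

0.0965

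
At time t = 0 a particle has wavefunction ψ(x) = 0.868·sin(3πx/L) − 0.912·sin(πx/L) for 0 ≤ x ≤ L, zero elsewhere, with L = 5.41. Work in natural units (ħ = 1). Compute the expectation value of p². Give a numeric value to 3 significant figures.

1.62

p² ψ = −ħ² d²ψ/dx²; ⟨p²⟩ = −ħ² ∫ ψ*·ψ'' dx / ∫|ψ|² dx.
d²/dx² sin(jπx/L) = −(jπ/L)²·sin(jπx/L); on 0 ≤ x ≤ L, ∫sin²(jπx/L) dx = L/2 and ∫sin(jπx/L)·sin(lπx/L) dx = 0 for j ≠ l, so only diagonal terms survive in ∫|ψ|² and ∫ψ·ψ″; ∫ψ·ψ′ dx = [ψ²/2] between the walls = 0.
State is unnormalized: ∫|ψ|² dx = 4.2879, and ∫ψ*·(−ħ² ψ'') dx = 6.9439, so ⟨p²⟩ = 6.9439 / 4.2879.
⟨p²⟩ = 1.6194.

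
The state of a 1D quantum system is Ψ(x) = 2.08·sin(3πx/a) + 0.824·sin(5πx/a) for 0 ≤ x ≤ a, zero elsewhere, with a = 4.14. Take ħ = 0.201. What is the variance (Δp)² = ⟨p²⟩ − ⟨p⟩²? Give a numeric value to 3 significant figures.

Compute ⟨p⟩ and ⟨p²⟩ separately; (Δp)² = ⟨p²⟩ − ⟨p⟩².
d²/dx² sin(jπx/a) = −(jπ/a)²·sin(jπx/a); on 0 ≤ x ≤ a, ∫sin²(jπx/a) dx = a/2 and ∫sin(jπx/a)·sin(lπx/a) dx = 0 for j ≠ l, so only diagonal terms survive in ∫|Ψ|² and ∫Ψ·Ψ″; ∫Ψ·Ψ′ dx = [Ψ²/2] between the walls = 0.
Normalization: ∫|Ψ|² dx = 10.361.
⟨p⟩ = 0.0000 and ⟨p²⟩ = 0.25987.
(Δp)² = 0.25987 − (0.0000)² = 0.25987.

0.260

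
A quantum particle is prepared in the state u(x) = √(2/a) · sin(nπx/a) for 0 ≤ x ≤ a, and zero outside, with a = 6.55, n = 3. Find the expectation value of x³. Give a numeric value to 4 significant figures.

⟨x³⟩ = ∫ x³·|u|² dx (integrals over the domain).
With sin²θ = (1 − cos2θ)/2 on 0 ≤ x ≤ a: ∫sin²(nπx/a) dx = a/2, ∫x·sin²(nπx/a) dx = a²/4, ∫x²·sin²(nπx/a) dx = a³·(1/6 − 1/(4n²π²)); higher powers xᵏ the same way, integrating xᵏ·cos(2nπx/a) by parts.
⟨x³⟩ = 67.880.

67.88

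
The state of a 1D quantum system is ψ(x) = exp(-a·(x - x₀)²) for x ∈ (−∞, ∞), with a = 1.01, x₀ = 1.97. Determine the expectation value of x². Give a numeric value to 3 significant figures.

⟨x²⟩ = ∫ x²·|ψ|² dx / ∫|ψ|² dx (integrals over the domain).
Gaussian moments (u = x − x₀): ∫u^(2j)·e^(−2au²) du = (2j−1)!!/(4a)^j · √(π/(2a)), odd powers integrate to 0; here √(π/(2a)) = 1.2471.
State is unnormalized: ∫|ψ|² dx = 1.2471, and ∫ψ*·x²·ψ dx = 5.1485, so ⟨x²⟩ = 5.1485 / 1.2471.
⟨x²⟩ = 4.1284.

4.13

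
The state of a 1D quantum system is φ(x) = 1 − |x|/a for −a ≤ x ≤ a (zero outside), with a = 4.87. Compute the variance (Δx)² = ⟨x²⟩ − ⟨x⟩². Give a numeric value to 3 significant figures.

Compute ⟨x⟩ and ⟨x²⟩ separately, then (Δx)² = ⟨x²⟩ − ⟨x⟩².
φ is even, so ∫ over [−a, a] = 2∫₀ᵃ with φ = 1 − x/a there: ∫₀ᵃ (1 − x/a)² dx = a/3, ∫₀ᵃ x²(1 − x/a)² dx = a³/30, ∫₀ᵃ x⁴(1 − x/a)² dx = a⁵/105.
Normalization: ∫|φ|² dx = 3.2467.
⟨x⟩ = 0.0000 and ⟨x²⟩ = 2.3717.
(Δx)² = 2.3717 − (0.0000)² = 2.3717.

2.37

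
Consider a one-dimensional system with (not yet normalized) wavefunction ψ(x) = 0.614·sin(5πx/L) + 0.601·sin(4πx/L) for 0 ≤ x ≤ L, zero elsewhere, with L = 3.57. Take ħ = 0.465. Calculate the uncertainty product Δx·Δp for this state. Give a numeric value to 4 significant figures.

Δx = √(⟨x²⟩−⟨x⟩²), Δp = √(⟨p²⟩−⟨p⟩²).
On 0 ≤ x ≤ L (j ≠ l): ∫sin²(jπx/L) dx = L/2, ∫sin(jπx/L)·sin(lπx/L) dx = 0; diagonal moments ∫x·sin²(jπx/L) dx = L²/4, ∫x²·sin²(jπx/L) dx = L³·(1/6 − 1/(4j²π²)); cross terms ∫x·sin(jπx/L)·sin(lπx/L) dx = 0 for j + l even and −4jlL²/(π²(j² − l²)²) for j + l odd, ∫x²·sin(jπx/L)·sin(lπx/L) dx = (−1)^(j+l)·4jlL³/(π²(j² − l²)²); higher powers the same way via product-to-sum and parts. d²/dx² sin(jπx/L) = −(jπ/L)²·sin(jπx/L); on 0 ≤ x ≤ L, ∫sin²(jπx/L) dx = L/2 and ∫sin(jπx/L)·sin(lπx/L) dx = 0 for j ≠ l, so only diagonal terms survive in ∫|ψ|² and ∫ψ·ψ″; ∫ψ·ψ′ dx = [ψ²/2] between the walls = 0.
Normalization: ∫|ψ|² dx = 1.3177.
⟨x⟩ = 1.0707, ⟨x²⟩ = 1.6652 ⇒ Δx = 0.72032.
⟨p⟩ = 0.0000, ⟨p²⟩ = 3.4487 ⇒ Δp = 1.8571.
Δx·Δp = 1.3377.

1.338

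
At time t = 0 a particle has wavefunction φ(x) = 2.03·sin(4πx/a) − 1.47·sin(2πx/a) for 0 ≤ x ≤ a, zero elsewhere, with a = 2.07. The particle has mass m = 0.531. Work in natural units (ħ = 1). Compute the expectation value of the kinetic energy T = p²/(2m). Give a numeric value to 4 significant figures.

25.75

T = −(ħ²/2m) d²/dx², so ⟨T⟩ = −(ħ²/2m) ∫ φ*·φ'' dx / ∫|φ|² dx; with m = 0.531.
d²/dx² sin(jπx/a) = −(jπ/a)²·sin(jπx/a); on 0 ≤ x ≤ a, ∫sin²(jπx/a) dx = a/2 and ∫sin(jπx/a)·sin(lπx/a) dx = 0 for j ≠ l, so only diagonal terms survive in ∫|φ|² and ∫φ·φ″; ∫φ·φ′ dx = [φ²/2] between the walls = 0.
State is unnormalized: ∫|φ|² dx = 6.5017, and ∫φ*·(−ħ²/2m · φ'') dx = 167.41, so ⟨T⟩ = 167.41 / 6.5017.
⟨T⟩ = 25.749.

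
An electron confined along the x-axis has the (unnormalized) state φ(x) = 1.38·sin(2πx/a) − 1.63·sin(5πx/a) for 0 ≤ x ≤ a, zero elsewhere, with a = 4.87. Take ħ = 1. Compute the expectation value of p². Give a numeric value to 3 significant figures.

p² φ = −ħ² d²φ/dx²; ⟨p²⟩ = −ħ² ∫ φ*·φ'' dx / ∫|φ|² dx.
d²/dx² sin(jπx/a) = −(jπ/a)²·sin(jπx/a); on 0 ≤ x ≤ a, ∫sin²(jπx/a) dx = a/2 and ∫sin(jπx/a)·sin(lπx/a) dx = 0 for j ≠ l, so only diagonal terms survive in ∫|φ|² and ∫φ·φ″; ∫φ·φ′ dx = [φ²/2] between the walls = 0.
State is unnormalized: ∫|φ|² dx = 11.107, and ∫φ*·(−ħ² φ'') dx = 75.025, so ⟨p²⟩ = 75.025 / 11.107.
⟨p²⟩ = 6.7549.

6.75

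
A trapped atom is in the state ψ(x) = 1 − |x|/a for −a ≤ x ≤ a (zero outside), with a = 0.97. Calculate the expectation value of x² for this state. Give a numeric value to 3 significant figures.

0.0941

⟨x²⟩ = ∫ x²·|ψ|² dx / ∫|ψ|² dx (integrals over the domain).
ψ is even, so ∫ over [−a, a] = 2∫₀ᵃ with ψ = 1 − x/a there: ∫₀ᵃ (1 − x/a)² dx = a/3, ∫₀ᵃ x²(1 − x/a)² dx = a³/30, ∫₀ᵃ x⁴(1 − x/a)² dx = a⁵/105.
State is unnormalized: ∫|ψ|² dx = 0.64667, and ∫ψ*·x²·ψ dx = 0.060845, so ⟨x²⟩ = 0.060845 / 0.64667.
⟨x²⟩ = 0.094090.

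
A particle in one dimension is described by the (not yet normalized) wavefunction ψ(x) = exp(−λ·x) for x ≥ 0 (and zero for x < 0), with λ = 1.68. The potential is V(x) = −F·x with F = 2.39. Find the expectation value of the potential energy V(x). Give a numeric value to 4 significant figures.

-0.7113

⟨V⟩ = ∫ V(x)·|ψ|² dx / ∫|ψ|² dx.
Every integrand reduces to terms xʲ·e^(−2λx) on [0, ∞); use ∫₀^∞ xʲ·e^(−2λx) dx = j!/(2λ)^(j+1).
State is unnormalized: ∫|ψ|² dx = 0.29762, and ∫ψ*·V(x)·ψ dx = -0.21170, so ⟨V⟩ = -0.21170 / 0.29762.
⟨V⟩ = -0.71131.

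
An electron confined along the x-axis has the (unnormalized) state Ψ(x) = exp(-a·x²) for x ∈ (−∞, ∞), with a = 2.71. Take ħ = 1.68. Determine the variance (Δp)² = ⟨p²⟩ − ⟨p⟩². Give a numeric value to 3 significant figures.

7.65

Compute ⟨p⟩ and ⟨p²⟩ separately; (Δp)² = ⟨p²⟩ − ⟨p⟩².
Gaussian moments: ∫x^(2j)·e^(−2ax²) dx = (2j−1)!!/(4a)^j · √(π/(2a)), odd powers integrate to 0; here √(π/(2a)) = 0.76133. Derivatives: d/dx e^(−ax²) = −2ax·e^(−ax²), d²/dx² e^(−ax²) = (4a²x² − 2a)·e^(−ax²).
Normalization: ∫|Ψ|² dx = 0.76133.
⟨p⟩ = 0.0000 and ⟨p²⟩ = 7.6487.
(Δp)² = 7.6487 − (0.0000)² = 7.6487.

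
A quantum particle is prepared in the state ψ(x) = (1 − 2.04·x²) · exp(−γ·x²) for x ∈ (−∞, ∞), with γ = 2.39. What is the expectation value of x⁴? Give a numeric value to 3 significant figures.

0.0213

⟨x⁴⟩ = ∫ x⁴·|ψ|² dx / ∫|ψ|² dx (integrals over the domain).
Expand each integrand as polynomial × e^(−2γx²) and use ∫x^(2j)·e^(−2γx²) dx = (2j−1)!!/(4γ)^j · √(π/(2γ)), odd powers → 0; here √(π/(2γ)) = 0.81070.
State is unnormalized: ∫|ψ|² dx = 0.57546, and ∫ψ*·x⁴·ψ dx = 0.012237, so ⟨x⁴⟩ = 0.012237 / 0.57546.
⟨x⁴⟩ = 0.021264.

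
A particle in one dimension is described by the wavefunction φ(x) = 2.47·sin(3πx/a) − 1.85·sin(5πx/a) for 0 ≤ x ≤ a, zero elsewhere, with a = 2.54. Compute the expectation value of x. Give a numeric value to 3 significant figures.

1.27

⟨x⟩ = ∫ x·|φ|² dx / ∫|φ|² dx (integrals over the domain).
On 0 ≤ x ≤ a (j ≠ l): ∫sin²(jπx/a) dx = a/2, ∫sin(jπx/a)·sin(lπx/a) dx = 0; diagonal moments ∫x·sin²(jπx/a) dx = a²/4, ∫x²·sin²(jπx/a) dx = a³·(1/6 − 1/(4j²π²)); cross terms ∫x·sin(jπx/a)·sin(lπx/a) dx = 0 for j + l even and −4jla²/(π²(j² − l²)²) for j + l odd, ∫x²·sin(jπx/a)·sin(lπx/a) dx = (−1)^(j+l)·4jla³/(π²(j² − l²)²); higher powers the same way via product-to-sum and parts.
State is unnormalized: ∫|φ|² dx = 12.095, and ∫φ*·x·φ dx = 15.360, so ⟨x⟩ = 15.360 / 12.095.
⟨x⟩ = 1.2700.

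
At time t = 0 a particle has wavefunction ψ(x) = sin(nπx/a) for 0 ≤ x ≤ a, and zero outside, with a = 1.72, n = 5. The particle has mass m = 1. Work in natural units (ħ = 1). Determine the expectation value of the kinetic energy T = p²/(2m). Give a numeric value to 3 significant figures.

41.7

T = −(ħ²/2m) d²/dx², so ⟨T⟩ = −(ħ²/2m) ∫ ψ*·ψ'' dx / ∫|ψ|² dx; with m = 1.
d/dx sin(nπx/a) = (nπ/a)·cos(nπx/a) and d²/dx² sin(nπx/a) = −(nπ/a)²·sin(nπx/a); on 0 ≤ x ≤ a, ∫sin²(nπx/a) dx = a/2 and ∫sin(nπx/a)·cos(nπx/a) dx = 0.
State is unnormalized: ∫|ψ|² dx = 0.86000, and ∫ψ*·(−ħ²/2m · ψ'') dx = 35.863, so ⟨T⟩ = 35.863 / 0.86000.
⟨T⟩ = 41.702.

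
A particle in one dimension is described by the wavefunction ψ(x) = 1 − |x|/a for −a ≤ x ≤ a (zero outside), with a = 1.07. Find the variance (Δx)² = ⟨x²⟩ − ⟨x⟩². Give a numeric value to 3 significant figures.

0.114

Compute ⟨x⟩ and ⟨x²⟩ separately, then (Δx)² = ⟨x²⟩ − ⟨x⟩².
ψ is even, so ∫ over [−a, a] = 2∫₀ᵃ with ψ = 1 − x/a there: ∫₀ᵃ (1 − x/a)² dx = a/3, ∫₀ᵃ x²(1 − x/a)² dx = a³/30, ∫₀ᵃ x⁴(1 − x/a)² dx = a⁵/105.
Normalization: ∫|ψ|² dx = 0.71333.
⟨x⟩ = 0.0000 and ⟨x²⟩ = 0.11449.
(Δx)² = 0.11449 − (0.0000)² = 0.11449.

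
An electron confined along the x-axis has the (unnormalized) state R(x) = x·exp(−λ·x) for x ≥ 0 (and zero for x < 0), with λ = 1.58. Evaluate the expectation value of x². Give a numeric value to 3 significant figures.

⟨x²⟩ = ∫ x²·|R|² dx / ∫|R|² dx (integrals over the domain).
Every integrand reduces to terms xʲ·e^(−2λx) on [0, ∞); use ∫₀^∞ xʲ·e^(−2λx) dx = j!/(2λ)^(j+1).
State is unnormalized: ∫|R|² dx = 0.063382, and ∫R*·x²·R dx = 0.076169, so ⟨x²⟩ = 0.076169 / 0.063382.
⟨x²⟩ = 1.2017.

1.20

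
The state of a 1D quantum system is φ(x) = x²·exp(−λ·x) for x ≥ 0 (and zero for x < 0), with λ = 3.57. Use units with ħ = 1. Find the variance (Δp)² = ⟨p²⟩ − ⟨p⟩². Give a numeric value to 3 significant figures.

4.25

Compute ⟨p⟩ and ⟨p²⟩ separately; (Δp)² = ⟨p²⟩ − ⟨p⟩².
Differentiate x²·exp(−λ·x) with the product rule; every integrand then reduces to terms xʲ·e^(−2λx) on [0, ∞), with ∫₀^∞ xʲ·e^(−2λx) dx = j!/(2λ)^(j+1).
Normalization: ∫|φ|² dx = 0.0012934.
⟨p⟩ = 0.0000 and ⟨p²⟩ = 4.2483.
(Δp)² = 4.2483 − (0.0000)² = 4.2483.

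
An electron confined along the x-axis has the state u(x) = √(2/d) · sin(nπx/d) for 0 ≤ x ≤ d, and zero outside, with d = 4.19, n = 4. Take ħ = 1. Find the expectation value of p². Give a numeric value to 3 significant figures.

p² u = −ħ² d²u/dx²; ⟨p²⟩ = −ħ² ∫ u*·u'' dx.
d/dx sin(nπx/d) = (nπ/d)·cos(nπx/d) and d²/dx² sin(nπx/d) = −(nπ/d)²·sin(nπx/d); on 0 ≤ x ≤ d, ∫sin²(nπx/d) dx = d/2 and ∫sin(nπx/d)·cos(nπx/d) dx = 0.
⟨p²⟩ = 8.9948.

8.99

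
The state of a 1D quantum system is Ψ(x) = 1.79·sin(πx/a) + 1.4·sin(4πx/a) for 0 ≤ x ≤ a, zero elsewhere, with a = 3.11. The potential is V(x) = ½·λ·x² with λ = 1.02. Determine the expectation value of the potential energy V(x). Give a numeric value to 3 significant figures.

⟨V⟩ = ∫ V(x)·|Ψ|² dx / ∫|Ψ|² dx.
On 0 ≤ x ≤ a (j ≠ l): ∫sin²(jπx/a) dx = a/2, ∫sin(jπx/a)·sin(lπx/a) dx = 0; diagonal moments ∫x·sin²(jπx/a) dx = a²/4, ∫x²·sin²(jπx/a) dx = a³·(1/6 − 1/(4j²π²)); cross terms ∫x·sin(jπx/a)·sin(lπx/a) dx = 0 for j + l even and −4jla²/(π²(j² − l²)²) for j + l odd, ∫x²·sin(jπx/a)·sin(lπx/a) dx = (−1)^(j+l)·4jla³/(π²(j² − l²)²); higher powers the same way via product-to-sum and parts.
State is unnormalized: ∫|Ψ|² dx = 8.0302, and ∫Ψ*·V(x)·Ψ dx = 11.357, so ⟨V⟩ = 11.357 / 8.0302.
⟨V⟩ = 1.4143.

1.41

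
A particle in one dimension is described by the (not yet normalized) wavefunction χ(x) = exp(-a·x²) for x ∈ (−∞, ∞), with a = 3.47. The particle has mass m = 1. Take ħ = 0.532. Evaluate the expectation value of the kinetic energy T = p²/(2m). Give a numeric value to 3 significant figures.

0.491

T = −(ħ²/2m) d²/dx², so ⟨T⟩ = −(ħ²/2m) ∫ χ*·χ'' dx / ∫|χ|² dx; with m = 1.
Gaussian moments: ∫x^(2j)·e^(−2ax²) dx = (2j−1)!!/(4a)^j · √(π/(2a)), odd powers integrate to 0; here √(π/(2a)) = 0.67281. Derivatives: d/dx e^(−ax²) = −2ax·e^(−ax²), d²/dx² e^(−ax²) = (4a²x² − 2a)·e^(−ax²).
State is unnormalized: ∫|χ|² dx = 0.67281, and ∫χ*·(−ħ²/2m · χ'') dx = 0.33038, so ⟨T⟩ = 0.33038 / 0.67281.
⟨T⟩ = 0.49105.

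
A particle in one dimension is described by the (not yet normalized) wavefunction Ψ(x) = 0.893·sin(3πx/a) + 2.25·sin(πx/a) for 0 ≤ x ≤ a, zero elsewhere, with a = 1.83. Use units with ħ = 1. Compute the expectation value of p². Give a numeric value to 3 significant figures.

p² Ψ = −ħ² d²Ψ/dx²; ⟨p²⟩ = −ħ² ∫ Ψ*·Ψ'' dx / ∫|Ψ|² dx.
d²/dx² sin(jπx/a) = −(jπ/a)²·sin(jπx/a); on 0 ≤ x ≤ a, ∫sin²(jπx/a) dx = a/2 and ∫sin(jπx/a)·sin(lπx/a) dx = 0 for j ≠ l, so only diagonal terms survive in ∫|Ψ|² and ∫Ψ·Ψ″; ∫Ψ·Ψ′ dx = [Ψ²/2] between the walls = 0.
State is unnormalized: ∫|Ψ|² dx = 5.3619, and ∫Ψ*·(−ħ² Ψ'') dx = 33.005, so ⟨p²⟩ = 33.005 / 5.3619.
⟨p²⟩ = 6.1556.

6.16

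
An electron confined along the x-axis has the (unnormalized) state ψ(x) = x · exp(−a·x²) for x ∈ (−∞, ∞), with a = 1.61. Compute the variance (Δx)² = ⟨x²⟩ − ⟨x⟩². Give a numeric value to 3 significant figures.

Compute ⟨x⟩ and ⟨x²⟩ separately, then (Δx)² = ⟨x²⟩ − ⟨x⟩².
Expand each integrand as polynomial × e^(−2ax²) and use ∫x^(2j)·e^(−2ax²) dx = (2j−1)!!/(4a)^j · √(π/(2a)), odd powers → 0; here √(π/(2a)) = 0.98775.
Normalization: ∫|ψ|² dx = 0.15338.
⟨x⟩ = 0.0000 and ⟨x²⟩ = 0.46584.
(Δx)² = 0.46584 − (0.0000)² = 0.46584.

0.466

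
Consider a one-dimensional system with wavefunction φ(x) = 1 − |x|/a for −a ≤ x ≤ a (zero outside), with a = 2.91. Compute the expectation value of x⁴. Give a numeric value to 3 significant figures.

⟨x⁴⟩ = ∫ x⁴·|φ|² dx / ∫|φ|² dx (integrals over the domain).
φ is even, so ∫ over [−a, a] = 2∫₀ᵃ with φ = 1 − x/a there: ∫₀ᵃ (1 − x/a)² dx = a/3, ∫₀ᵃ x²(1 − x/a)² dx = a³/30, ∫₀ᵃ x⁴(1 − x/a)² dx = a⁵/105.
State is unnormalized: ∫|φ|² dx = 1.9400, and ∫φ*·x⁴·φ dx = 3.9747, so ⟨x⁴⟩ = 3.9747 / 1.9400.
⟨x⁴⟩ = 2.0488.

2.05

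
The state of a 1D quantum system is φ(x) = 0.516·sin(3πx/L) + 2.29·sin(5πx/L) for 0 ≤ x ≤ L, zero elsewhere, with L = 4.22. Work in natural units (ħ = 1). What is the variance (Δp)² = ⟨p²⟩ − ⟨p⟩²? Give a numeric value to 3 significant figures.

Compute ⟨p⟩ and ⟨p²⟩ separately; (Δp)² = ⟨p²⟩ − ⟨p⟩².
d²/dx² sin(jπx/L) = −(jπ/L)²·sin(jπx/L); on 0 ≤ x ≤ L, ∫sin²(jπx/L) dx = L/2 and ∫sin(jπx/L)·sin(lπx/L) dx = 0 for j ≠ l, so only diagonal terms survive in ∫|φ|² and ∫φ·φ″; ∫φ·φ′ dx = [φ²/2] between the walls = 0.
Normalization: ∫|φ|² dx = 11.627.
⟨p⟩ = 0.0000 and ⟨p²⟩ = 13.427.
(Δp)² = 13.427 − (0.0000)² = 13.427.

13.4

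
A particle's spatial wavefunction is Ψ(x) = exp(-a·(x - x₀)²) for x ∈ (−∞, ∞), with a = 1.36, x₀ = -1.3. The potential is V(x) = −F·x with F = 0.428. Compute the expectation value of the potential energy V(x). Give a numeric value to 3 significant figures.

0.556

⟨V⟩ = ∫ V(x)·|Ψ|² dx / ∫|Ψ|² dx.
Gaussian moments (u = x − x₀): ∫u^(2j)·e^(−2au²) du = (2j−1)!!/(4a)^j · √(π/(2a)), odd powers integrate to 0; here √(π/(2a)) = 1.0747.
State is unnormalized: ∫|Ψ|² dx = 1.0747, and ∫Ψ*·V(x)·Ψ dx = 0.59797, so ⟨V⟩ = 0.59797 / 1.0747.
⟨V⟩ = 0.55640.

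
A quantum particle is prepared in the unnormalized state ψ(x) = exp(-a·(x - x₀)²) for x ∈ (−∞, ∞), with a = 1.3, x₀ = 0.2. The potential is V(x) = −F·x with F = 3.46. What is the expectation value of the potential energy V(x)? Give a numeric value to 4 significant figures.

-0.6920

⟨V⟩ = ∫ V(x)·|ψ|² dx / ∫|ψ|² dx.
Gaussian moments (u = x − x₀): ∫u^(2j)·e^(−2au²) du = (2j−1)!!/(4a)^j · √(π/(2a)), odd powers integrate to 0; here √(π/(2a)) = 1.0992.
State is unnormalized: ∫|ψ|² dx = 1.0992, and ∫ψ*·V(x)·ψ dx = -0.76067, so ⟨V⟩ = -0.76067 / 1.0992.
⟨V⟩ = -0.69200.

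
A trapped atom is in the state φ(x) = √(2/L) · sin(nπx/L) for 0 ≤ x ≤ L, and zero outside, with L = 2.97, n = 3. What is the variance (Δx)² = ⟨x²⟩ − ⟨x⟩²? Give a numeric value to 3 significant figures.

0.685

Compute ⟨x⟩ and ⟨x²⟩ separately, then (Δx)² = ⟨x²⟩ − ⟨x⟩².
With sin²θ = (1 − cos2θ)/2 on 0 ≤ x ≤ L: ∫sin²(nπx/L) dx = L/2, ∫x·sin²(nπx/L) dx = L²/4, ∫x²·sin²(nπx/L) dx = L³·(1/6 − 1/(4n²π²)); higher powers xᵏ the same way, integrating xᵏ·cos(2nπx/L) by parts.
⟨x⟩ = 1.4850 and ⟨x²⟩ = 2.8906.
(Δx)² = 2.8906 − (1.4850)² = 0.68542.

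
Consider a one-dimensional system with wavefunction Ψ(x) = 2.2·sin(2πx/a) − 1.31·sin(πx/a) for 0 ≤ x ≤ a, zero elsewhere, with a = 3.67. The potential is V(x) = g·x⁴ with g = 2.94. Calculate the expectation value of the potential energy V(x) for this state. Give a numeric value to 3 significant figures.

140.

⟨V⟩ = ∫ V(x)·|Ψ|² dx / ∫|Ψ|² dx.
On 0 ≤ x ≤ a (j ≠ l): ∫sin²(jπx/a) dx = a/2, ∫sin(jπx/a)·sin(lπx/a) dx = 0; diagonal moments ∫x·sin²(jπx/a) dx = a²/4, ∫x²·sin²(jπx/a) dx = a³·(1/6 − 1/(4j²π²)); cross terms ∫x·sin(jπx/a)·sin(lπx/a) dx = 0 for j + l even and −4jla²/(π²(j² − l²)²) for j + l odd, ∫x²·sin(jπx/a)·sin(lπx/a) dx = (−1)^(j+l)·4jla³/(π²(j² − l²)²); higher powers the same way via product-to-sum and parts.
State is unnormalized: ∫|Ψ|² dx = 12.030, and ∫Ψ*·V(x)·Ψ dx = 1683.1, so ⟨V⟩ = 1683.1 / 12.030.
⟨V⟩ = 139.90.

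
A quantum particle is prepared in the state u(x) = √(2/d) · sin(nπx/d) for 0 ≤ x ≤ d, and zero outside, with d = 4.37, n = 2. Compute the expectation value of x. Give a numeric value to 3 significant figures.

2.19

⟨x⟩ = ∫ x·|u|² dx (integrals over the domain).
With sin²θ = (1 − cos2θ)/2 on 0 ≤ x ≤ d: ∫sin²(nπx/d) dx = d/2, ∫x·sin²(nπx/d) dx = d²/4, ∫x²·sin²(nπx/d) dx = d³·(1/6 − 1/(4n²π²)); higher powers xᵏ the same way, integrating xᵏ·cos(2nπx/d) by parts.
⟨x⟩ = 2.1850.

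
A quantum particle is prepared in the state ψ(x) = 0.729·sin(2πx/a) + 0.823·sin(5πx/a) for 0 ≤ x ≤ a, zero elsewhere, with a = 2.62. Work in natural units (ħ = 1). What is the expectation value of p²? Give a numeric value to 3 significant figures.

p² ψ = −ħ² d²ψ/dx²; ⟨p²⟩ = −ħ² ∫ ψ*·ψ'' dx / ∫|ψ|² dx.
d²/dx² sin(jπx/a) = −(jπ/a)²·sin(jπx/a); on 0 ≤ x ≤ a, ∫sin²(jπx/a) dx = a/2 and ∫sin(jπx/a)·sin(lπx/a) dx = 0 for j ≠ l, so only diagonal terms survive in ∫|ψ|² and ∫ψ·ψ″; ∫ψ·ψ′ dx = [ψ²/2] between the walls = 0.
State is unnormalized: ∫|ψ|² dx = 1.5835, and ∫ψ*·(−ħ² ψ'') dx = 35.898, so ⟨p²⟩ = 35.898 / 1.5835.
⟨p²⟩ = 22.670.

22.7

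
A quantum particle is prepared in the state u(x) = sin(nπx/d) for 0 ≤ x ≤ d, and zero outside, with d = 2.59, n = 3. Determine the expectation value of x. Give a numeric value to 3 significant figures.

1.30

⟨x⟩ = ∫ x·|u|² dx / ∫|u|² dx (integrals over the domain).
With sin²θ = (1 − cos2θ)/2 on 0 ≤ x ≤ d: ∫sin²(nπx/d) dx = d/2, ∫x·sin²(nπx/d) dx = d²/4, ∫x²·sin²(nπx/d) dx = d³·(1/6 − 1/(4n²π²)); higher powers xᵏ the same way, integrating xᵏ·cos(2nπx/d) by parts.
State is unnormalized: ∫|u|² dx = 1.2950, and ∫u*·x·u dx = 1.6770, so ⟨x⟩ = 1.6770 / 1.2950.
⟨x⟩ = 1.2950.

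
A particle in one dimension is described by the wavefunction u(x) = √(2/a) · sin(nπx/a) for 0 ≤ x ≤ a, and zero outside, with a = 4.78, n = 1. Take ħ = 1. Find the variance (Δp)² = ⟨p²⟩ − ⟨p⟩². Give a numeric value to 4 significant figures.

0.4320

Compute ⟨p⟩ and ⟨p²⟩ separately; (Δp)² = ⟨p²⟩ − ⟨p⟩².
d/dx sin(nπx/a) = (nπ/a)·cos(nπx/a) and d²/dx² sin(nπx/a) = −(nπ/a)²·sin(nπx/a); on 0 ≤ x ≤ a, ∫sin²(nπx/a) dx = a/2 and ∫sin(nπx/a)·cos(nπx/a) dx = 0.
⟨p⟩ = 0.0000 and ⟨p²⟩ = 0.43196.
(Δp)² = 0.43196 − (0.0000)² = 0.43196.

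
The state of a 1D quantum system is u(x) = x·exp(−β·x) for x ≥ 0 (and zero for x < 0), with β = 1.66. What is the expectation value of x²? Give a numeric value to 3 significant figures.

⟨x²⟩ = ∫ x²·|u|² dx / ∫|u|² dx (integrals over the domain).
Every integrand reduces to terms xʲ·e^(−2βx) on [0, ∞); use ∫₀^∞ xʲ·e^(−2βx) dx = j!/(2β)^(j+1).
State is unnormalized: ∫|u|² dx = 0.054653, and ∫u*·x²·u dx = 0.059501, so ⟨x²⟩ = 0.059501 / 0.054653.
⟨x²⟩ = 1.0887.

1.09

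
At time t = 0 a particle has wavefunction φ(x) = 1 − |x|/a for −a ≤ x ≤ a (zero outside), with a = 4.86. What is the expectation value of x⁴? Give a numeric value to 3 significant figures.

⟨x⁴⟩ = ∫ x⁴·|φ|² dx / ∫|φ|² dx (integrals over the domain).
φ is even, so ∫ over [−a, a] = 2∫₀ᵃ with φ = 1 − x/a there: ∫₀ᵃ (1 − x/a)² dx = a/3, ∫₀ᵃ x²(1 − x/a)² dx = a³/30, ∫₀ᵃ x⁴(1 − x/a)² dx = a⁵/105.
State is unnormalized: ∫|φ|² dx = 3.2400, and ∫φ*·x⁴·φ dx = 51.644, so ⟨x⁴⟩ = 51.644 / 3.2400.
⟨x⁴⟩ = 15.940.

15.9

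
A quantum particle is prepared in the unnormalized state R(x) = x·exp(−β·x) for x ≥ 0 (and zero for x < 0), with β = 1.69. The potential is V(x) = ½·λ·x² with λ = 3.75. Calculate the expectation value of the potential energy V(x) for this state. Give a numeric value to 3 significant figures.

1.97

⟨V⟩ = ∫ V(x)·|R|² dx / ∫|R|² dx.
Every integrand reduces to terms xʲ·e^(−2βx) on [0, ∞); use ∫₀^∞ xʲ·e^(−2βx) dx = j!/(2β)^(j+1).
State is unnormalized: ∫|R|² dx = 0.051794, and ∫R*·V(x)·R dx = 0.10201, so ⟨V⟩ = 0.10201 / 0.051794.
⟨V⟩ = 1.9695.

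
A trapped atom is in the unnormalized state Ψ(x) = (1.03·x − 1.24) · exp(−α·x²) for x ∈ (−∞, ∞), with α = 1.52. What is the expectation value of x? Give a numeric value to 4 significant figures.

-0.2454

⟨x⟩ = ∫ x·|Ψ|² dx / ∫|Ψ|² dx (integrals over the domain).
Expand each integrand as polynomial × e^(−2αx²) and use ∫x^(2j)·e^(−2αx²) dx = (2j−1)!!/(4α)^j · √(π/(2α)), odd powers → 0; here √(π/(2α)) = 1.0166.
State is unnormalized: ∫|Ψ|² dx = 1.7405, and ∫Ψ*·x·Ψ dx = -0.42709, so ⟨x⟩ = -0.42709 / 1.7405.
⟨x⟩ = -0.24539.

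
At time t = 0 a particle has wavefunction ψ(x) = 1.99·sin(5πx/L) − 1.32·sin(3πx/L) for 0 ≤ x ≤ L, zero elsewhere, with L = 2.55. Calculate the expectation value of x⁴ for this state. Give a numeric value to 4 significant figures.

5.093

⟨x⁴⟩ = ∫ x⁴·|ψ|² dx / ∫|ψ|² dx (integrals over the domain).
On 0 ≤ x ≤ L (j ≠ l): ∫sin²(jπx/L) dx = L/2, ∫sin(jπx/L)·sin(lπx/L) dx = 0; diagonal moments ∫x·sin²(jπx/L) dx = L²/4, ∫x²·sin²(jπx/L) dx = L³·(1/6 − 1/(4j²π²)); cross terms ∫x·sin(jπx/L)·sin(lπx/L) dx = 0 for j + l even and −4jlL²/(π²(j² − l²)²) for j + l odd, ∫x²·sin(jπx/L)·sin(lπx/L) dx = (−1)^(j+l)·4jlL³/(π²(j² − l²)²); higher powers the same way via product-to-sum and parts.
State is unnormalized: ∫|ψ|² dx = 7.2707, and ∫ψ*·x⁴·ψ dx = 37.026, so ⟨x⁴⟩ = 37.026 / 7.2707.
⟨x⁴⟩ = 5.0926.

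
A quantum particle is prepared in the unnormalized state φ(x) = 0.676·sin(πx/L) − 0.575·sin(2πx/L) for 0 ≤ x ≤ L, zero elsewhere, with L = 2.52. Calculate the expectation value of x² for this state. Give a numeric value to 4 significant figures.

3.025

⟨x²⟩ = ∫ x²·|φ|² dx / ∫|φ|² dx (integrals over the domain).
On 0 ≤ x ≤ L (j ≠ l): ∫sin²(jπx/L) dx = L/2, ∫sin(jπx/L)·sin(lπx/L) dx = 0; diagonal moments ∫x·sin²(jπx/L) dx = L²/4, ∫x²·sin²(jπx/L) dx = L³·(1/6 − 1/(4j²π²)); cross terms ∫x·sin(jπx/L)·sin(lπx/L) dx = 0 for j + l even and −4jlL²/(π²(j² − l²)²) for j + l odd, ∫x²·sin(jπx/L)·sin(lπx/L) dx = (−1)^(j+l)·4jlL³/(π²(j² − l²)²); higher powers the same way via product-to-sum and parts.
State is unnormalized: ∫|φ|² dx = 0.99238, and ∫φ*·x²·φ dx = 3.0024, so ⟨x²⟩ = 3.0024 / 0.99238.
⟨x²⟩ = 3.0254.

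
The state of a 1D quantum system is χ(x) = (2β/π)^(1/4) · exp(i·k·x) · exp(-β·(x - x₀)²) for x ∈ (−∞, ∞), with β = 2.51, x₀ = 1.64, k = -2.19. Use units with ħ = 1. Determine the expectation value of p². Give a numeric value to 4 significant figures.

7.306

p² χ = −ħ² d²χ/dx²; ⟨p²⟩ = −ħ² ∫ χ*·χ'' dx.
Gaussian moments (u = x − x₀): ∫u^(2j)·e^(−2βu²) du = (2j−1)!!/(4β)^j · √(π/(2β)), odd powers integrate to 0; here √(π/(2β)) = 0.79108. Derivatives: χ′ = (ik − 2βu)·χ, χ″ = ((ik − 2βu)² − 2β)·χ; the odd-in-u pieces drop out.
⟨p²⟩ = 7.3061.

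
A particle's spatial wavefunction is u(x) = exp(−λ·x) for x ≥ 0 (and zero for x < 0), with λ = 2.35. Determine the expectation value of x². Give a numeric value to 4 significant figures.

0.09054

⟨x²⟩ = ∫ x²·|u|² dx / ∫|u|² dx (integrals over the domain).
Every integrand reduces to terms xʲ·e^(−2λx) on [0, ∞); use ∫₀^∞ xʲ·e^(−2λx) dx = j!/(2λ)^(j+1).
State is unnormalized: ∫|u|² dx = 0.21277, and ∫u*·x²·u dx = 0.019264, so ⟨x²⟩ = 0.019264 / 0.21277.
⟨x²⟩ = 0.090539.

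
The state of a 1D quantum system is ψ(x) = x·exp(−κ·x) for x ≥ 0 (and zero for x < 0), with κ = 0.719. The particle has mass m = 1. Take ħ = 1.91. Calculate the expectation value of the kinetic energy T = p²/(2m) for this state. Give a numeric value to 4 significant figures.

T = −(ħ²/2m) d²/dx², so ⟨T⟩ = −(ħ²/2m) ∫ ψ*·ψ'' dx / ∫|ψ|² dx; with m = 1.
Differentiate x·exp(−κ·x) with the product rule; every integrand then reduces to terms xʲ·e^(−2κx) on [0, ∞), with ∫₀^∞ xʲ·e^(−2κx) dx = j!/(2κ)^(j+1).
State is unnormalized: ∫|ψ|² dx = 0.67259, and ∫ψ*·(−ħ²/2m · ψ'') dx = 0.63423, so ⟨T⟩ = 0.63423 / 0.67259.
⟨T⟩ = 0.94296.

0.9430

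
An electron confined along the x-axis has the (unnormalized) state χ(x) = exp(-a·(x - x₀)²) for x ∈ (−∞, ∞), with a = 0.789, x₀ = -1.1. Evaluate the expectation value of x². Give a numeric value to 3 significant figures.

⟨x²⟩ = ∫ x²·|χ|² dx / ∫|χ|² dx (integrals over the domain).
Gaussian moments (u = x − x₀): ∫u^(2j)·e^(−2au²) du = (2j−1)!!/(4a)^j · √(π/(2a)), odd powers integrate to 0; here √(π/(2a)) = 1.4110.
State is unnormalized: ∫|χ|² dx = 1.4110, and ∫χ*·x²·χ dx = 2.1544, so ⟨x²⟩ = 2.1544 / 1.4110.
⟨x²⟩ = 1.5269.

1.53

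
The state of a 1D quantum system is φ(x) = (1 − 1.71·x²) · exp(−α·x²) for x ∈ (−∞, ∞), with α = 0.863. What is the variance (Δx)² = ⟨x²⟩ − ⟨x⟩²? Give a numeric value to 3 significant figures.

0.664

Compute ⟨x⟩ and ⟨x²⟩ separately, then (Δx)² = ⟨x²⟩ − ⟨x⟩².
Expand each integrand as polynomial × e^(−2αx²) and use ∫x^(2j)·e^(−2αx²) dx = (2j−1)!!/(4α)^j · √(π/(2α)), odd powers → 0; here √(π/(2α)) = 1.3491.
Normalization: ∫|φ|² dx = 1.0057.
⟨x⟩ = 0.0000 and ⟨x²⟩ = 0.66400.
(Δx)² = 0.66400 − (0.0000)² = 0.66400.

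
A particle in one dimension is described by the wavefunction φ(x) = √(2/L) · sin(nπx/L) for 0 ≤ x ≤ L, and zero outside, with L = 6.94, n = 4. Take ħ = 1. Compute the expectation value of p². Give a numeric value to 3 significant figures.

3.28

p² φ = −ħ² d²φ/dx²; ⟨p²⟩ = −ħ² ∫ φ*·φ'' dx.
d/dx sin(nπx/L) = (nπ/L)·cos(nπx/L) and d²/dx² sin(nπx/L) = −(nπ/L)²·sin(nπx/L); on 0 ≤ x ≤ L, ∫sin²(nπx/L) dx = L/2 and ∫sin(nπx/L)·cos(nπx/L) dx = 0.
⟨p²⟩ = 3.2787.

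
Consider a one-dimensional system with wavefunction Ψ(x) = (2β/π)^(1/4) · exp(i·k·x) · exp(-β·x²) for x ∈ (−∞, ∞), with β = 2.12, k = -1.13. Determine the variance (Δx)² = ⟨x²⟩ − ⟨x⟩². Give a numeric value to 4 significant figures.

0.1179

Compute ⟨x⟩ and ⟨x²⟩ separately, then (Δx)² = ⟨x²⟩ − ⟨x⟩².
Gaussian moments: ∫x^(2j)·e^(−2βx²) dx = (2j−1)!!/(4β)^j · √(π/(2β)), odd powers integrate to 0; here √(π/(2β)) = 0.86078.
⟨x⟩ = 0.0000 and ⟨x²⟩ = 0.11792.
(Δx)² = 0.11792 − (0.0000)² = 0.11792.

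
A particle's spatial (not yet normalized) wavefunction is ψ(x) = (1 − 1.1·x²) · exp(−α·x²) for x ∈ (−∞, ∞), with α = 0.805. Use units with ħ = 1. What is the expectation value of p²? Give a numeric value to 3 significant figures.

p² ψ = −ħ² d²ψ/dx²; ⟨p²⟩ = −ħ² ∫ ψ*·ψ'' dx / ∫|ψ|² dx.
Expand each integrand as polynomial × e^(−2αx²) and use ∫x^(2j)·e^(−2αx²) dx = (2j−1)!!/(4α)^j · √(π/(2α)), odd powers → 0; here √(π/(2α)) = 1.3969. Differentiate with the product rule, d/dx e^(−αx²) = −2αx·e^(−αx²).
State is unnormalized: ∫|ψ|² dx = 0.93155, and ∫ψ*·(−ħ² ψ'') dx = 2.8114, so ⟨p²⟩ = 2.8114 / 0.93155.
⟨p²⟩ = 3.0180.

3.02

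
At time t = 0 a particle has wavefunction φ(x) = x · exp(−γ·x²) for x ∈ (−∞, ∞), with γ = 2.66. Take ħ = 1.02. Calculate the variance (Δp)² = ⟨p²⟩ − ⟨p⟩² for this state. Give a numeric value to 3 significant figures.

Compute ⟨p⟩ and ⟨p²⟩ separately; (Δp)² = ⟨p²⟩ − ⟨p⟩².
Expand each integrand as polynomial × e^(−2γx²) and use ∫x^(2j)·e^(−2γx²) dx = (2j−1)!!/(4γ)^j · √(π/(2γ)), odd powers → 0; here √(π/(2γ)) = 0.76846. Differentiate with the product rule, d/dx e^(−γx²) = −2γx·e^(−γx²).
Normalization: ∫|φ|² dx = 0.072223.
⟨p⟩ = 0.0000 and ⟨p²⟩ = 8.3024.
(Δp)² = 8.3024 − (0.0000)² = 8.3024.

8.30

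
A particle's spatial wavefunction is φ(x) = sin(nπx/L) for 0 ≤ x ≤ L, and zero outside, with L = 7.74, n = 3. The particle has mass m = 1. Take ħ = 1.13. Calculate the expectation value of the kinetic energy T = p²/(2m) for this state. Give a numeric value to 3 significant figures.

T = −(ħ²/2m) d²/dx², so ⟨T⟩ = −(ħ²/2m) ∫ φ*·φ'' dx / ∫|φ|² dx; with m = 1.
d/dx sin(nπx/L) = (nπ/L)·cos(nπx/L) and d²/dx² sin(nπx/L) = −(nπ/L)²·sin(nπx/L); on 0 ≤ x ≤ L, ∫sin²(nπx/L) dx = L/2 and ∫sin(nπx/L)·cos(nπx/L) dx = 0.
State is unnormalized: ∫|φ|² dx = 3.8700, and ∫φ*·(−ħ²/2m · φ'') dx = 3.6635, so ⟨T⟩ = 3.6635 / 3.8700.
⟨T⟩ = 0.94665.

0.947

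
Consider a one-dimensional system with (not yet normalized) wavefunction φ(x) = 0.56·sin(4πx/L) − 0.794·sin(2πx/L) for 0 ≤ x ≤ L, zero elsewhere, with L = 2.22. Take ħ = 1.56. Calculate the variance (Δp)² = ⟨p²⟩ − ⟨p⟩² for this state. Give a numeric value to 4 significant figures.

38.92

Compute ⟨p⟩ and ⟨p²⟩ separately; (Δp)² = ⟨p²⟩ − ⟨p⟩².
d²/dx² sin(jπx/L) = −(jπ/L)²·sin(jπx/L); on 0 ≤ x ≤ L, ∫sin²(jπx/L) dx = L/2 and ∫sin(jπx/L)·sin(lπx/L) dx = 0 for j ≠ l, so only diagonal terms survive in ∫|φ|² and ∫φ·φ″; ∫φ·φ′ dx = [φ²/2] between the walls = 0.
Normalization: ∫|φ|² dx = 1.0479.
⟨p⟩ = 0.0000 and ⟨p²⟩ = 38.921.
(Δp)² = 38.921 − (0.0000)² = 38.921.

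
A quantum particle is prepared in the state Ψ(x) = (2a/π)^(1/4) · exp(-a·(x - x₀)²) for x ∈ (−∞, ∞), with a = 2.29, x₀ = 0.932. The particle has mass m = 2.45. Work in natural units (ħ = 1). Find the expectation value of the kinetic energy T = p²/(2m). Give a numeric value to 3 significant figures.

0.467

T = −(ħ²/2m) d²/dx², so ⟨T⟩ = −(ħ²/2m) ∫ Ψ*·Ψ'' dx; with m = 2.45.
Gaussian moments (u = x − x₀): ∫u^(2j)·e^(−2au²) du = (2j−1)!!/(4a)^j · √(π/(2a)), odd powers integrate to 0; here √(π/(2a)) = 0.82821. Derivatives: d/dx e^(−au²) = −2au·e^(−au²), d²/dx² e^(−au²) = (4a²u² − 2a)·e^(−au²).
⟨T⟩ = 0.46735.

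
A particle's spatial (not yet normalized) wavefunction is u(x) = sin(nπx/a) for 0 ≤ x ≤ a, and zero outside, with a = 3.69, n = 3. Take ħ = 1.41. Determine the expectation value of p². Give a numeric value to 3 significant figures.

13.0

p² u = −ħ² d²u/dx²; ⟨p²⟩ = −ħ² ∫ u*·u'' dx / ∫|u|² dx.
d/dx sin(nπx/a) = (nπ/a)·cos(nπx/a) and d²/dx² sin(nπx/a) = −(nπ/a)²·sin(nπx/a); on 0 ≤ x ≤ a, ∫sin²(nπx/a) dx = a/2 and ∫sin(nπx/a)·cos(nπx/a) dx = 0.
State is unnormalized: ∫|u|² dx = 1.8450, and ∫u*·(−ħ² u'') dx = 23.929, so ⟨p²⟩ = 23.929 / 1.8450.
⟨p²⟩ = 12.970.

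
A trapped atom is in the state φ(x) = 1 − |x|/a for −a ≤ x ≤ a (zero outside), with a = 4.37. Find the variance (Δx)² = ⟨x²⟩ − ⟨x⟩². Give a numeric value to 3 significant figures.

Compute ⟨x⟩ and ⟨x²⟩ separately, then (Δx)² = ⟨x²⟩ − ⟨x⟩².
φ is even, so ∫ over [−a, a] = 2∫₀ᵃ with φ = 1 − x/a there: ∫₀ᵃ (1 − x/a)² dx = a/3, ∫₀ᵃ x²(1 − x/a)² dx = a³/30, ∫₀ᵃ x⁴(1 − x/a)² dx = a⁵/105.
Normalization: ∫|φ|² dx = 2.9133.
⟨x⟩ = 0.0000 and ⟨x²⟩ = 1.9097.
(Δx)² = 1.9097 − (0.0000)² = 1.9097.

1.91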